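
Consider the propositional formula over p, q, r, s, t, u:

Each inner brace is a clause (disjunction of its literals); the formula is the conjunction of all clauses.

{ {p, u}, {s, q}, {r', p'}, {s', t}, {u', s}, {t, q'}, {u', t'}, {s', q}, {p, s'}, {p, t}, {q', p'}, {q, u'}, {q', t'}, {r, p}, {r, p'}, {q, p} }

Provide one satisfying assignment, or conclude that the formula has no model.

UNSATISFIABLE

Branch on p: set p = 1.
The clause (r') is unit, so r = 0.
Now (r) is unsatisfied and unit — conflict.
So p must be the other value — set p = 0.
The clause (u) is unit, so u = 1.
The clause (s) is unit, so s = 1.
Now (s') is unsatisfied and unit — conflict.
Either choice for p ends in contradiction.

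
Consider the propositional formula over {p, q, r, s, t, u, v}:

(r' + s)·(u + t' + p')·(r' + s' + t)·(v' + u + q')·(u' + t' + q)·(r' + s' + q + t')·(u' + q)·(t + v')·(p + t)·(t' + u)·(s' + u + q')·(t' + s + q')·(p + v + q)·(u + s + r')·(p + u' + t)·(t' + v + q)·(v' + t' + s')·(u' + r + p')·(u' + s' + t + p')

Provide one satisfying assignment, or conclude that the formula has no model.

p=1, q=0, r=0, s=1, t=0, u=0, v=0

Suppose r = 0.
Suppose u = 0.
From the singleton clause (t'), t = 0.
From the singleton clause (v'), v = 0.
From the singleton clause (p), p = 1.
Suppose s = 1.
From the singleton clause (q'), q = 0.
Every clause now holds.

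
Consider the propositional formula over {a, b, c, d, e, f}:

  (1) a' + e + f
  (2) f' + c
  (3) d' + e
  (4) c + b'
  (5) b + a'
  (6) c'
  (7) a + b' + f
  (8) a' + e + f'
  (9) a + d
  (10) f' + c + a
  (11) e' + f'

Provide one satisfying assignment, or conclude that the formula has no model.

a=0; b=0; c=0; d=1; e=1; f=0

The clause (c') is unit, so c = 0.
The clause (f') is unit, so f = 0.
The clause (b') is unit, so b = 0.
The clause (a') is unit, so a = 0.
The clause (d) is unit, so d = 1.
The clause (e) is unit, so e = 1.
This assignment satisfies each clause.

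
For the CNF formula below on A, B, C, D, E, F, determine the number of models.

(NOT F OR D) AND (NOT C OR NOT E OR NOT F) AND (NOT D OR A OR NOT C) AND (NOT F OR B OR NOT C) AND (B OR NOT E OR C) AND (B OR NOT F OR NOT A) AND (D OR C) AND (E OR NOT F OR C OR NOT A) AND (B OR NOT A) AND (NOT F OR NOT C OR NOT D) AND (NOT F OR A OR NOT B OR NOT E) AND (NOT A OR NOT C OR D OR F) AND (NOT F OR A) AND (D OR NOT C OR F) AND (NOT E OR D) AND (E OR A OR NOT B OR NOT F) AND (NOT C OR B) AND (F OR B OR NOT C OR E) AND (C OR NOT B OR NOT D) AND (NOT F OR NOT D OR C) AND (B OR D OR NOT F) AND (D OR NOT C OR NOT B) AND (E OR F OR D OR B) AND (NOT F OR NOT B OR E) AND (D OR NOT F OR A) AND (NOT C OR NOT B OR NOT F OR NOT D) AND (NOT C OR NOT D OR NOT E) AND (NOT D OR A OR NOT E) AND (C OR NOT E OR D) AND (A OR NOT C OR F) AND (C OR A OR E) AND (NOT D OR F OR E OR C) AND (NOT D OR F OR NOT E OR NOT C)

There are 2^6 = 64 truth assignments over (A, B, C, D, E, F).
Split on C. With C = true, the clauses containing C are satisfied and NOT C drops from the rest; 1 of the 2^5 = 32 assignments to the other variables satisfy what remains.
With C = false, by the same count on the reduced clause set, 0 assignments work.
(One model: A=T, B=T, C=T, D=T, E=F, F=F.)
Total: 1 + 0 = 1.

1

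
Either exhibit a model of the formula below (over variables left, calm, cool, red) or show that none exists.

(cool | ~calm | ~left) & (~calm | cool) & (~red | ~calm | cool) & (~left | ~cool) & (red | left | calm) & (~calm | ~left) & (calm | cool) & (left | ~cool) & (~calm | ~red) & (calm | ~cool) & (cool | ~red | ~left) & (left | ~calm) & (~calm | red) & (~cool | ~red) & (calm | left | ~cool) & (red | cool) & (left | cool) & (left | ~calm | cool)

Suppose calm = 0.
(cool) alone gives cool = 1.
That conflicts with the unit clause (~cool).
That branch fails; take calm = 1 instead.
(cool) alone gives cool = 1.
(~left) alone gives left = 0.
That conflicts with the unit clause (left).
Either choice for calm ends in contradiction.

UNSATISFIABLE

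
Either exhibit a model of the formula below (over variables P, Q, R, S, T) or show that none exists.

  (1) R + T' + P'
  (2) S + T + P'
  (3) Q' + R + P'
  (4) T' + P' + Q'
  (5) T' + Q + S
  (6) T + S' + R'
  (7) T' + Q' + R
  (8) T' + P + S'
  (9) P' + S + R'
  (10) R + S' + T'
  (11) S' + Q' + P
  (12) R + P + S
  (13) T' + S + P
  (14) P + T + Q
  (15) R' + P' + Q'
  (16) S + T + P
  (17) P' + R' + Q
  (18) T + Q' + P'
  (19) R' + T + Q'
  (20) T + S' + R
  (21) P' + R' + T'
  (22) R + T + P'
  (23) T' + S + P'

UNSATISFIABLE

Suppose R = 1.
Suppose T = 1.
The clause (P') is unit, so P = 0.
The clause (S') is unit, so S = 0.
That conflicts with the unit clause (S).
That branch fails; take T = 0 instead.
The clause (S') is unit, so S = 0.
The clause (P') is unit, so P = 0.
That conflicts with the unit clause (P).
Either choice for T ends in contradiction.
That branch fails; take R = 0 instead.
Suppose T = 0.
The clause (S') is unit, so S = 0.
The clause (P') is unit, so P = 0.
That conflicts with the unit clause (P).
That branch fails; take T = 1 instead.
The clause (P') is unit, so P = 0.
The clause (Q') is unit, so Q = 0.
The clause (S) is unit, so S = 1.
That conflicts with the unit clause (S').
Either choice for T ends in contradiction.
Either choice for R ends in contradiction.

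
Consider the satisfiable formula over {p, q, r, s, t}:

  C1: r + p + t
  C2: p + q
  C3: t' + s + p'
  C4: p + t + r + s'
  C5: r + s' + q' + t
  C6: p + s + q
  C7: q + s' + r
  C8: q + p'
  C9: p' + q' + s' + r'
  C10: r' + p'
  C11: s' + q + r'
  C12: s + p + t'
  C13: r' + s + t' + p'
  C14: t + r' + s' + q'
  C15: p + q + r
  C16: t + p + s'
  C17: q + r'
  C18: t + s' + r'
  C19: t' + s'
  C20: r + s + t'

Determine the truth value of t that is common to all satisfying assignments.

Suppose t = 1.
Unit clause (s') forces s = 0.
Unit clause (p') forces p = 0.
Now (p) is unsatisfied and unit — conflict.
So every satisfying assignment has t = False.

False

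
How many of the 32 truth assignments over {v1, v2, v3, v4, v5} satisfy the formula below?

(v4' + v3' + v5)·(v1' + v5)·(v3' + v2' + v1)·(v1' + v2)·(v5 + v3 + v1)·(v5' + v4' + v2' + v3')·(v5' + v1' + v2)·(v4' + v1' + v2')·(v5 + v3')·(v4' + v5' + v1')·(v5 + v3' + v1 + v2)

8

There are 2^5 = 32 truth assignments over (v1, v2, v3, v4, v5).
Split on v1. With v1 = 1, the clauses containing v1 are satisfied and v1' drops from the rest; 2 of the 2^4 = 16 assignments to the other variables satisfy what remains.
With v1 = 0, by the same count on the reduced clause set, 6 assignments work.
Total: 2 + 6 = 8.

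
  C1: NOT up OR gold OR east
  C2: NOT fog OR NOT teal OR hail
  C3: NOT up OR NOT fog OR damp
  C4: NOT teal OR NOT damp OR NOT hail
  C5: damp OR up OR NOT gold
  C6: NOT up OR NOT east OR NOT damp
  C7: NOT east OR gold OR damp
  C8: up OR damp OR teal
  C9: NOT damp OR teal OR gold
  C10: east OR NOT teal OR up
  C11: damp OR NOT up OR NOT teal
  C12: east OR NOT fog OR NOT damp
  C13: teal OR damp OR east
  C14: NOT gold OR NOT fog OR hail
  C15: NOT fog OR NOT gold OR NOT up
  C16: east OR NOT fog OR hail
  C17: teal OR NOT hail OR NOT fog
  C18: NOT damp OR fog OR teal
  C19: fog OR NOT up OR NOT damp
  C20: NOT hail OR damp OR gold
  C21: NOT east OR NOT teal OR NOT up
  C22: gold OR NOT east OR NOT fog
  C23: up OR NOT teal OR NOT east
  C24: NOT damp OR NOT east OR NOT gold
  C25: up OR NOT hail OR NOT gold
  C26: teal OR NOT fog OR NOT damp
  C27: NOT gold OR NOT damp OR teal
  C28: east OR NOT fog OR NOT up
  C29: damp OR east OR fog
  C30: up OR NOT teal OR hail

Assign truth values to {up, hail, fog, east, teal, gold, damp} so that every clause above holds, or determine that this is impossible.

Try up = true.
Try gold = true.
The clause (NOT fog) is unit, so fog = false.
The clause (NOT damp) is unit, so damp = false.
The clause (NOT teal) is unit, so teal = false.
The clause (east) is unit, so east = true.
No clause remains; hail is free.

up ↦ true, hail ↦ false, fog ↦ false, east ↦ true, teal ↦ false, gold ↦ true, damp ↦ false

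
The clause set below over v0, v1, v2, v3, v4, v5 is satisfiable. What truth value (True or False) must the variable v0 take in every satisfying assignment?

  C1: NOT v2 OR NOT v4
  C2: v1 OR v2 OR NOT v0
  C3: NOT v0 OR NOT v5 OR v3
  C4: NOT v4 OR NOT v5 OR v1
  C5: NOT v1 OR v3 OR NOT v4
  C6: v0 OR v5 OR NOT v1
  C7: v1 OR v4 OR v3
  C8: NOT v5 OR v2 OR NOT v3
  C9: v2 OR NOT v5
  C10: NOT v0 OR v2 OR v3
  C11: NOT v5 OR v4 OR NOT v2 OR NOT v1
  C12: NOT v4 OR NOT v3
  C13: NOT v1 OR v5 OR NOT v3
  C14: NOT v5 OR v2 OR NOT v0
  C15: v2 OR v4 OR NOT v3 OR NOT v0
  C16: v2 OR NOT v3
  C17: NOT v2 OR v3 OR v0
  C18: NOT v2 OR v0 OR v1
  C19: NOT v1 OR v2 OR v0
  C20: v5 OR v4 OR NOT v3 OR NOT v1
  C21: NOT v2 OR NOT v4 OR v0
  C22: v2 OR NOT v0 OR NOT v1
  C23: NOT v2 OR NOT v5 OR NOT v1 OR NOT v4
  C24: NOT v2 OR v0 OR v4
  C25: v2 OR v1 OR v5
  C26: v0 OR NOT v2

True

Suppose v0 = false.
The clause (NOT v2) is unit, so v2 = false.
The clause (NOT v5) is unit, so v5 = false.
The clause (NOT v1) is unit, so v1 = false.
That conflicts with the unit clause (v1).
So every satisfying assignment has v0 = True.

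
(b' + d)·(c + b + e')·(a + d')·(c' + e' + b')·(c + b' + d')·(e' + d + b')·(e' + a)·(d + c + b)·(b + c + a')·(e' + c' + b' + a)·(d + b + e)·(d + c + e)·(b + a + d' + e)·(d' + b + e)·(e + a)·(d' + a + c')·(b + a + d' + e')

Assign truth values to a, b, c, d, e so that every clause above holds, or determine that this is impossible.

a ↦ 1,  b ↦ 0,  c ↦ 1,  d ↦ 1,  e ↦ 1

Branch on b: set b = 0.
Branch on c: set c = 1.
Branch on a: set a = 1.
Branch on d: set d = 1.
The clause (e) is unit, so e = 1.
Every clause now holds.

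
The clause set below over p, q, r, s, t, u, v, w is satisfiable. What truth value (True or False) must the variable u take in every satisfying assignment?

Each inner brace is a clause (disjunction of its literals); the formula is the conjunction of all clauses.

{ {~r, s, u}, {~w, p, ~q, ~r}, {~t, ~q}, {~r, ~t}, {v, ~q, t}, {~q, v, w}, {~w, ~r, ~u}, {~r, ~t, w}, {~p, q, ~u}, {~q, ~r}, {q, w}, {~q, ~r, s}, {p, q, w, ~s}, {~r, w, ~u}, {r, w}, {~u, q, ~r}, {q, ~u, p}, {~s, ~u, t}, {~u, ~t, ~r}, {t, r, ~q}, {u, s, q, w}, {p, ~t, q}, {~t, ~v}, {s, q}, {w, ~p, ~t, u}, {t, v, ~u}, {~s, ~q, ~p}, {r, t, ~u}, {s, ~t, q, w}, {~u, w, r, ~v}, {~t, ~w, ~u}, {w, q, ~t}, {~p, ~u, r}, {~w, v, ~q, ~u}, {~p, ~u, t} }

Suppose u = 1.
Case t = 0:
The clause (~s) is unit, so s = 0.
The clause (q) is unit, so q = 1.
The clause (v) is unit, so v = 1.
The clause (~r) is unit, so r = 0.
Now (r) is unsatisfied and unit — conflict.
Undo t and try t = 1.
The clause (~q) is unit, so q = 0.
The clause (~r) is unit, so r = 0.
The clause (~p) is unit, so p = 0.
Now (p) is unsatisfied and unit — conflict.
Both values of t lead to a conflict.
So every satisfying assignment has u = False.

False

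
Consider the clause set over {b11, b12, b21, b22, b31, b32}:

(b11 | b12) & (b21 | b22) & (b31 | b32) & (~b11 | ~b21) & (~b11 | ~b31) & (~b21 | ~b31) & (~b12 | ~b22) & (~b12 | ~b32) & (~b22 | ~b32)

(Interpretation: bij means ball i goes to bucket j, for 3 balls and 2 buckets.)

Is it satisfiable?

No

Suppose b11 = 1.
The clause (~b21) is unit, so b21 = 0.
The clause (b22) is unit, so b22 = 1.
The clause (~b31) is unit, so b31 = 0.
The clause (b32) is unit, so b32 = 1.
But (~b32) is also a unit clause — contradiction.
Backtrack on b11: now try b11 = 0.
The clause (b12) is unit, so b12 = 1.
The clause (~b22) is unit, so b22 = 0.
The clause (b21) is unit, so b21 = 1.
The clause (~b31) is unit, so b31 = 0.
The clause (b32) is unit, so b32 = 1.
But (~b32) is also a unit clause — contradiction.
Both values of b11 lead to a conflict.
No assignment satisfies every clause.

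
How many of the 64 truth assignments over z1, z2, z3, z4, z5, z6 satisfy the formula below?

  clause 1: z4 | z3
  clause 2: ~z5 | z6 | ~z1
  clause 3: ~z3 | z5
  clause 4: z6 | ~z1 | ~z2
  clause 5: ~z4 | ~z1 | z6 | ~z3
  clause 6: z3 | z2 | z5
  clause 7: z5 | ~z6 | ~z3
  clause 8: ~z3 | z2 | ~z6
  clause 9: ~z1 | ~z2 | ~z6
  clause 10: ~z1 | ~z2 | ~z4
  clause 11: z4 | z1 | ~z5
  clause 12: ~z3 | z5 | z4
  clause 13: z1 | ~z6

There are 2^6 = 64 truth assignments over (z1, z2, z3, z4, z5, z6).
Split on z2. With z2 = 1, the clauses containing z2 are satisfied and ~z2 drops from the rest; 3 of the 2^5 = 32 assignments to the other variables satisfy what remains.
With z2 = 0, by the same count on the reduced clause set, 3 assignments work.
(One model: z1=F, z2=F, z3=F, z4=T, z5=T, z6=F.)
Total: 3 + 3 = 6.

6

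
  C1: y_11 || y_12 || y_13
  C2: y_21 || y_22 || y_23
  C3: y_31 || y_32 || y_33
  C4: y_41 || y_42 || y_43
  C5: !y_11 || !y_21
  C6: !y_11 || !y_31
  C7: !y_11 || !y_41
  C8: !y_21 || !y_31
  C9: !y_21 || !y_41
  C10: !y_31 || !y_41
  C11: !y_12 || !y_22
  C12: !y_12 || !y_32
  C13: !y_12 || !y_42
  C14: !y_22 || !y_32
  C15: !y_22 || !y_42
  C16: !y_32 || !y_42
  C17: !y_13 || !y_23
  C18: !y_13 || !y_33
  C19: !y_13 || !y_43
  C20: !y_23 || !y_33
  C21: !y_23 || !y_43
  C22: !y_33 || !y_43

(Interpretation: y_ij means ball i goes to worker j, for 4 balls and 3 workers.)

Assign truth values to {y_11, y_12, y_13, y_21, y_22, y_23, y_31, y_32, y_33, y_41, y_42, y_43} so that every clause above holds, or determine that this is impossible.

Try y_11 = false.
Try y_12 = true.
Unit clause (!y_22) forces y_22 = false.
Unit clause (!y_32) forces y_32 = false.
Unit clause (!y_42) forces y_42 = false.
Try y_21 = true.
Unit clause (!y_31) forces y_31 = false.
Unit clause (y_33) forces y_33 = true.
Unit clause (!y_41) forces y_41 = false.
Unit clause (y_43) forces y_43 = true.
Now (!y_43) is unsatisfied and unit — conflict.
That branch fails; take y_21 = false instead.
Unit clause (y_23) forces y_23 = true.
Unit clause (!y_13) forces y_13 = false.
Unit clause (!y_33) forces y_33 = false.
Unit clause (y_31) forces y_31 = true.
Unit clause (!y_41) forces y_41 = false.
Unit clause (y_43) forces y_43 = true.
Now (!y_43) is unsatisfied and unit — conflict.
Either choice for y_21 ends in contradiction.
That branch fails; take y_12 = false instead.
Unit clause (y_13) forces y_13 = true.
Unit clause (!y_23) forces y_23 = false.
Unit clause (!y_33) forces y_33 = false.
Unit clause (!y_43) forces y_43 = false.
Try y_21 = true.
Unit clause (!y_31) forces y_31 = false.
Unit clause (y_32) forces y_32 = true.
Unit clause (!y_41) forces y_41 = false.
Unit clause (y_42) forces y_42 = true.
Now (!y_42) is unsatisfied and unit — conflict.
That branch fails; take y_21 = false instead.
Unit clause (y_22) forces y_22 = true.
Unit clause (!y_32) forces y_32 = false.
Unit clause (y_31) forces y_31 = true.
Unit clause (!y_41) forces y_41 = false.
Unit clause (y_42) forces y_42 = true.
Now (!y_42) is unsatisfied and unit — conflict.
Either choice for y_21 ends in contradiction.
Either choice for y_12 ends in contradiction.
That branch fails; take y_11 = true instead.
Unit clause (!y_21) forces y_21 = false.
Unit clause (!y_31) forces y_31 = false.
Unit clause (!y_41) forces y_41 = false.
Try y_22 = true.
Unit clause (!y_12) forces y_12 = false.
Unit clause (!y_32) forces y_32 = false.
Unit clause (y_33) forces y_33 = true.
Unit clause (!y_42) forces y_42 = false.
Unit clause (y_43) forces y_43 = true.
Now (!y_43) is unsatisfied and unit — conflict.
That branch fails; take y_22 = false instead.
Unit clause (y_23) forces y_23 = true.
Unit clause (!y_13) forces y_13 = false.
Unit clause (!y_33) forces y_33 = false.
Unit clause (y_32) forces y_32 = true.
Unit clause (!y_12) forces y_12 = false.
Unit clause (!y_42) forces y_42 = false.
Unit clause (y_43) forces y_43 = true.
Now (!y_43) is unsatisfied and unit — conflict.
Either choice for y_22 ends in contradiction.
Either choice for y_11 ends in contradiction.

UNSATISFIABLE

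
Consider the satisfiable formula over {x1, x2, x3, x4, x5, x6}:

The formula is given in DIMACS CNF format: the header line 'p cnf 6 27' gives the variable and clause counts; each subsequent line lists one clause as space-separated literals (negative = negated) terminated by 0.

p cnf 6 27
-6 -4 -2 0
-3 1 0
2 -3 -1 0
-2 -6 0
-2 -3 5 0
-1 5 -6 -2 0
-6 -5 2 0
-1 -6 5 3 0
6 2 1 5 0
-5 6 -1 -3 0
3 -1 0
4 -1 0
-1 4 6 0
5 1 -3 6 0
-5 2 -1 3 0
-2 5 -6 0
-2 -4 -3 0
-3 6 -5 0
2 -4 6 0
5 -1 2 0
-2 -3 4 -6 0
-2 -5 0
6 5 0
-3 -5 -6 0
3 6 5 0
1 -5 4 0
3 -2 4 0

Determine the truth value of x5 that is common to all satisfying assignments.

False

Suppose x5 = True.
Unit clause (¬x2) forces x2 = False.
Unit clause (¬x6) forces x6 = False.
Unit clause (¬x3) forces x3 = False.
Unit clause (¬x1) forces x1 = False.
Unit clause (¬x4) forces x4 = False.
Now (x4) is unsatisfied and unit — conflict.
So every satisfying assignment has x5 = False.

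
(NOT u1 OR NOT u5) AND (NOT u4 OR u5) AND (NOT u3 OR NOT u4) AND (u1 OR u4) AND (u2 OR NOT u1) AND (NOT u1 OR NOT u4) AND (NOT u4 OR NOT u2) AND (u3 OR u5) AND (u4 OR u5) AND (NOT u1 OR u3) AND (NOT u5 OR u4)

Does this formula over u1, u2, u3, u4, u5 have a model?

Case u1 = false:
(u4) alone gives u4 = true.
(u5) alone gives u5 = true.
(NOT u3) alone gives u3 = false.
(NOT u2) alone gives u2 = false.
This assignment satisfies each clause.
A satisfying assignment: u1=false, u2=false, u3=false, u4=true, u5=true.

Yes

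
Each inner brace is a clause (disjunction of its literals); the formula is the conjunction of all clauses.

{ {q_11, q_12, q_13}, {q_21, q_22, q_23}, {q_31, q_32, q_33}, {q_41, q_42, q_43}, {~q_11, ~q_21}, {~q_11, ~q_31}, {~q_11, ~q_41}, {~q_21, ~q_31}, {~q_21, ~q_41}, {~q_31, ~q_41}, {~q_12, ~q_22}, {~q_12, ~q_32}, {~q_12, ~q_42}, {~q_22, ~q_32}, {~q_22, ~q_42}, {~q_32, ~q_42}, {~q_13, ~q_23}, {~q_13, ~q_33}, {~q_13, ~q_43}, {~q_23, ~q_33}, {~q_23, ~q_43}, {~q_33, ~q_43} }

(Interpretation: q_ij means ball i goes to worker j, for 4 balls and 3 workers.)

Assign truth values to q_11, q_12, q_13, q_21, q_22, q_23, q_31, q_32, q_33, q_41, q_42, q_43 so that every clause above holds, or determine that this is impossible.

UNSATISFIABLE

Case q_11 = 0:
Case q_12 = 1:
The clause (~q_22) is unit, so q_22 = 0.
The clause (~q_32) is unit, so q_32 = 0.
The clause (~q_42) is unit, so q_42 = 0.
Case q_21 = 1:
The clause (~q_31) is unit, so q_31 = 0.
The clause (q_33) is unit, so q_33 = 1.
The clause (~q_41) is unit, so q_41 = 0.
The clause (q_43) is unit, so q_43 = 1.
Now (~q_43) is unsatisfied and unit — conflict.
Backtrack on q_21: now try q_21 = 0.
The clause (q_23) is unit, so q_23 = 1.
The clause (~q_13) is unit, so q_13 = 0.
The clause (~q_33) is unit, so q_33 = 0.
The clause (q_31) is unit, so q_31 = 1.
The clause (~q_41) is unit, so q_41 = 0.
The clause (q_43) is unit, so q_43 = 1.
Now (~q_43) is unsatisfied and unit — conflict.
Neither q_21 = 1 nor q_21 = 0 works.
Backtrack on q_12: now try q_12 = 0.
The clause (q_13) is unit, so q_13 = 1.
The clause (~q_23) is unit, so q_23 = 0.
The clause (~q_33) is unit, so q_33 = 0.
The clause (~q_43) is unit, so q_43 = 0.
Case q_21 = 1:
The clause (~q_31) is unit, so q_31 = 0.
The clause (q_32) is unit, so q_32 = 1.
The clause (~q_41) is unit, so q_41 = 0.
The clause (q_42) is unit, so q_42 = 1.
Now (~q_42) is unsatisfied and unit — conflict.
Backtrack on q_21: now try q_21 = 0.
The clause (q_22) is unit, so q_22 = 1.
The clause (~q_32) is unit, so q_32 = 0.
The clause (q_31) is unit, so q_31 = 1.
The clause (~q_41) is unit, so q_41 = 0.
The clause (q_42) is unit, so q_42 = 1.
Now (~q_42) is unsatisfied and unit — conflict.
Neither q_21 = 1 nor q_21 = 0 works.
Neither q_12 = 1 nor q_12 = 0 works.
Backtrack on q_11: now try q_11 = 1.
The clause (~q_21) is unit, so q_21 = 0.
The clause (~q_31) is unit, so q_31 = 0.
The clause (~q_41) is unit, so q_41 = 0.
Case q_22 = 1:
The clause (~q_12) is unit, so q_12 = 0.
The clause (~q_32) is unit, so q_32 = 0.
The clause (q_33) is unit, so q_33 = 1.
The clause (~q_42) is unit, so q_42 = 0.
The clause (q_43) is unit, so q_43 = 1.
Now (~q_43) is unsatisfied and unit — conflict.
Backtrack on q_22: now try q_22 = 0.
The clause (q_23) is unit, so q_23 = 1.
The clause (~q_13) is unit, so q_13 = 0.
The clause (~q_33) is unit, so q_33 = 0.
The clause (q_32) is unit, so q_32 = 1.
The clause (~q_12) is unit, so q_12 = 0.
The clause (~q_42) is unit, so q_42 = 0.
The clause (q_43) is unit, so q_43 = 1.
Now (~q_43) is unsatisfied and unit — conflict.
Neither q_22 = 1 nor q_22 = 0 works.
Neither q_11 = 1 nor q_11 = 0 works.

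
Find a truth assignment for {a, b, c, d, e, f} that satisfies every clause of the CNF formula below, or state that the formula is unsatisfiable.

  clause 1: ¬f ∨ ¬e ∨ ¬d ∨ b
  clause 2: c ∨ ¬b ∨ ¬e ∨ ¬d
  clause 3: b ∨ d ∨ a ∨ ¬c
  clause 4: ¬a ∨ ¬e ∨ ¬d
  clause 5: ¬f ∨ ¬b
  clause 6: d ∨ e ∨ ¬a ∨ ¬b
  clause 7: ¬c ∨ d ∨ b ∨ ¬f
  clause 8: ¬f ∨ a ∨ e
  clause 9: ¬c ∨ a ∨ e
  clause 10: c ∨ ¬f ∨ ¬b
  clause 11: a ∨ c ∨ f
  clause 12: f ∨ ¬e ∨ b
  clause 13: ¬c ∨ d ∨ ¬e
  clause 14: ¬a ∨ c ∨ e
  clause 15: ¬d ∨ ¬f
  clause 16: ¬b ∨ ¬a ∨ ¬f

Suppose f = False.
Suppose a = True.
Suppose e = False.
From the singleton clause (c), c = True.
Suppose d = True.
Every clause is now satisfied; b is unconstrained.

a=True,  b=False,  c=True,  d=True,  e=False,  f=False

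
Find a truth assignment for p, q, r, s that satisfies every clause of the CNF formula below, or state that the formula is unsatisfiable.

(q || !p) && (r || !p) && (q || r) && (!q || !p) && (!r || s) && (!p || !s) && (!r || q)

p ↦ false,  q ↦ true,  r ↦ true,  s ↦ true

Suppose q = true.
(!p) alone gives p = false.
Suppose r = true.
(s) alone gives s = true.
This assignment satisfies each clause.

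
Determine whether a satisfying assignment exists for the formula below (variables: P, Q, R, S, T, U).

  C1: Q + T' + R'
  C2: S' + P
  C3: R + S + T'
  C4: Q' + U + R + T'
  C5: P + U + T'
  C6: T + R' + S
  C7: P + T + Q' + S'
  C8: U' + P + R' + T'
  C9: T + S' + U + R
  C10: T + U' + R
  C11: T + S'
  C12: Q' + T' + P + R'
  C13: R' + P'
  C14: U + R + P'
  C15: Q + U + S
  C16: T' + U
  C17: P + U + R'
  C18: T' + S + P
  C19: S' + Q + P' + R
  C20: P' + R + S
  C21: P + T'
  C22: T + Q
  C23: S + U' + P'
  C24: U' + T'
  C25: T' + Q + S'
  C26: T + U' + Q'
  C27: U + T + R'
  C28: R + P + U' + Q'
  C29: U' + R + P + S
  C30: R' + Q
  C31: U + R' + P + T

Yes

Branch on S: set S = 0.
Branch on R: set R = 0.
From the singleton clause (T'), T = 0.
From the singleton clause (U'), U = 0.
From the singleton clause (P'), P = 0.
From the singleton clause (Q), Q = 1.
This assignment satisfies each clause.
A satisfying assignment: P ↦ 0; Q ↦ 1; R ↦ 0; S ↦ 0; T ↦ 0; U ↦ 0.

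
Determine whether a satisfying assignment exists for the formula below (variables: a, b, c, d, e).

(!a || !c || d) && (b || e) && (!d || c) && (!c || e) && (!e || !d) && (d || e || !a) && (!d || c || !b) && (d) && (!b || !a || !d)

Unsatisfiable

Unit clause (d) forces d = true.
Unit clause (c) forces c = true.
Unit clause (e) forces e = true.
That conflicts with the unit clause (!e).
No assignment satisfies every clause.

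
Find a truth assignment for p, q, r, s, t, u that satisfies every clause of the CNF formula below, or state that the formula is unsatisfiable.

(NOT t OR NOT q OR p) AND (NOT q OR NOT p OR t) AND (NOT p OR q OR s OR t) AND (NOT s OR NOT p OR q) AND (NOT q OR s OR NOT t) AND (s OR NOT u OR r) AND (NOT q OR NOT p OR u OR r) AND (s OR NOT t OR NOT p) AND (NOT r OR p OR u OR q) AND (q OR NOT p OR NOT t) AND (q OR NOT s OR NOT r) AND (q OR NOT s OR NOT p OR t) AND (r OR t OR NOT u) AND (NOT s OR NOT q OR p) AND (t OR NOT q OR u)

Case t = true:
Case q = true:
From the singleton clause (p), p = true.
From the singleton clause (s), s = true.
Case u = true:
All clauses hold; r can take either value.

p: true; q: true; r: false; s: true; t: true; u: true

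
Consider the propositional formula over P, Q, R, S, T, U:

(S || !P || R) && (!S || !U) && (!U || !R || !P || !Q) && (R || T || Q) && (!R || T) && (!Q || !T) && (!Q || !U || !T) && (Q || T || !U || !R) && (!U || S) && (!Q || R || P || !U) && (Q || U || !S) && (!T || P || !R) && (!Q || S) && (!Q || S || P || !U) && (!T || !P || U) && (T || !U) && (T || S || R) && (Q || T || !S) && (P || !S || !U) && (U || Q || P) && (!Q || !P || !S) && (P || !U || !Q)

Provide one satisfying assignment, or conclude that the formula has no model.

Suppose S = true.
The clause (!U) is unit, so U = false.
The clause (Q) is unit, so Q = true.
The clause (!T) is unit, so T = false.
The clause (!R) is unit, so R = false.
The clause (!P) is unit, so P = false.
This assignment satisfies each clause.

P=false; Q=true; R=false; S=true; T=false; U=false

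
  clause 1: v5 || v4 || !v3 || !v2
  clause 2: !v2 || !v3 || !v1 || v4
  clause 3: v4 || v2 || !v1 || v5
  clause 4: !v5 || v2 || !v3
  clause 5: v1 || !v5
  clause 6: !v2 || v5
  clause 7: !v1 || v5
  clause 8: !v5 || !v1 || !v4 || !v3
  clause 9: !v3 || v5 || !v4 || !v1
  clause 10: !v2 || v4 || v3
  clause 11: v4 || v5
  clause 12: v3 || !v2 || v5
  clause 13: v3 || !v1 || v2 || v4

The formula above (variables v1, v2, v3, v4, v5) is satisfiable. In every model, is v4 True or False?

True

Suppose v4 = false.
(v5) alone gives v5 = true.
(v1) alone gives v1 = true.
Branch on v2: set v2 = false.
(!v3) alone gives v3 = false.
But (v3) is also a unit clause — contradiction.
Backtrack on v2: now try v2 = true.
(!v3) alone gives v3 = false.
But (v3) is also a unit clause — contradiction.
Both values of v2 lead to a conflict.
So every satisfying assignment has v4 = True.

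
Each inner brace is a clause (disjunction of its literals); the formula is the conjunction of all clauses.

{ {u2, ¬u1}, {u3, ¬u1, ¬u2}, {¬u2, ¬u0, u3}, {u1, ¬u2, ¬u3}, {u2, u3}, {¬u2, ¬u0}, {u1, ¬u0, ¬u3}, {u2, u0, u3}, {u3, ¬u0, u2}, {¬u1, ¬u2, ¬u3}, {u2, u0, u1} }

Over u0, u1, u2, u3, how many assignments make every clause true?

1

There are 2^4 = 16 truth assignments over (u0, u1, u2, u3).
Check each against the 11 clauses (columns in the order u0, u1, u2, u3):
  F F F F  ✗ fails (u2 ∨ u3)
  F F F T  ✗ fails (u2 ∨ u0 ∨ u1)
  F F T F  ✓ satisfies all
  F F T T  ✗ fails (u1 ∨ ¬u2 ∨ ¬u3)
  F T F F  ✗ fails (u2 ∨ ¬u1)
  F T F T  ✗ fails (u2 ∨ ¬u1)
  F T T F  ✗ fails (u3 ∨ ¬u1 ∨ ¬u2)
  F T T T  ✗ fails (¬u1 ∨ ¬u2 ∨ ¬u3)
  T F F F  ✗ fails (u2 ∨ u3)
  T F F T  ✗ fails (u1 ∨ ¬u0 ∨ ¬u3)
  T F T F  ✗ fails (¬u2 ∨ ¬u0 ∨ u3)
  T F T T  ✗ fails (u1 ∨ ¬u2 ∨ ¬u3)
  T T F F  ✗ fails (u2 ∨ ¬u1)
  T T F T  ✗ fails (u2 ∨ ¬u1)
  T T T F  ✗ fails (u3 ∨ ¬u1 ∨ ¬u2)
  T T T T  ✗ fails (¬u2 ∨ ¬u0)
1 of the 16 rows is a model.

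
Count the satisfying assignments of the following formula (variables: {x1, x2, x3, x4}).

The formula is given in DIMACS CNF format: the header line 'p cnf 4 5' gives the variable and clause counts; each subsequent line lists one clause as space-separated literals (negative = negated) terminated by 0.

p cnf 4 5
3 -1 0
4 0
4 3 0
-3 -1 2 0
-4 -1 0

There are 2^4 = 16 truth assignments over (x1, x2, x3, x4).
Check each against the 5 clauses (columns in the order x1, x2, x3, x4):
  F F F F  ✗ fails (x4)
  F F F T  ✓ satisfies all
  F F T F  ✗ fails (x4)
  F F T T  ✓ satisfies all
  F T F F  ✗ fails (x4)
  F T F T  ✓ satisfies all
  F T T F  ✗ fails (x4)
  F T T T  ✓ satisfies all
  T F F F  ✗ fails (x3 ∨ ¬x1)
  T F F T  ✗ fails (x3 ∨ ¬x1)
  T F T F  ✗ fails (x4)
  T F T T  ✗ fails (¬x3 ∨ ¬x1 ∨ x2)
  T T F F  ✗ fails (x3 ∨ ¬x1)
  T T F T  ✗ fails (x3 ∨ ¬x1)
  T T T F  ✗ fails (x4)
  T T T T  ✗ fails (¬x4 ∨ ¬x1)
4 of the 16 rows are models.

4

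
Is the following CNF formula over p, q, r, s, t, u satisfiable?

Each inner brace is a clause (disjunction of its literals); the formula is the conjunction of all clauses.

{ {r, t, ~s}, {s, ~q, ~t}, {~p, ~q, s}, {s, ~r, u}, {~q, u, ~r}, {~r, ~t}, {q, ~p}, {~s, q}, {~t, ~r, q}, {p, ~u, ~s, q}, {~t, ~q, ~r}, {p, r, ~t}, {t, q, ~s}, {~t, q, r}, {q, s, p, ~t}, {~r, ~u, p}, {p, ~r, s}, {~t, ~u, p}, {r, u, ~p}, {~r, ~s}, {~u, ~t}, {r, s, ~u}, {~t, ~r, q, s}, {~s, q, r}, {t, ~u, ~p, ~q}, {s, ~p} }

Yes, satisfiable

Try r = 0.
Try t = 0.
From the singleton clause (~s), s = 0.
From the singleton clause (~u), u = 0.
From the singleton clause (~p), p = 0.
All clauses hold; q can take either value.
A satisfying assignment: p=0, q=0, r=0, s=0, t=0, u=0.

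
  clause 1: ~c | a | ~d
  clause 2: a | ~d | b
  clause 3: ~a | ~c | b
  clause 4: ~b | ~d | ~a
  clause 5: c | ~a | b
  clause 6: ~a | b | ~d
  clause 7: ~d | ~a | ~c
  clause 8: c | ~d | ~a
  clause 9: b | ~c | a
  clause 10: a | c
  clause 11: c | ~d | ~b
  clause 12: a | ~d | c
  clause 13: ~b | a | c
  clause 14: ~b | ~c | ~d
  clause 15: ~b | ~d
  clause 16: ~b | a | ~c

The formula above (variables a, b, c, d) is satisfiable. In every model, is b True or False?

True

Suppose b = 0.
Branch on a: set a = 1.
The clause (~c) is unit, so c = 0.
Now (c) is unsatisfied and unit — conflict.
Backtrack on a: now try a = 0.
The clause (~d) is unit, so d = 0.
The clause (~c) is unit, so c = 0.
Now (c) is unsatisfied and unit — conflict.
Either choice for a ends in contradiction.
So every satisfying assignment has b = True.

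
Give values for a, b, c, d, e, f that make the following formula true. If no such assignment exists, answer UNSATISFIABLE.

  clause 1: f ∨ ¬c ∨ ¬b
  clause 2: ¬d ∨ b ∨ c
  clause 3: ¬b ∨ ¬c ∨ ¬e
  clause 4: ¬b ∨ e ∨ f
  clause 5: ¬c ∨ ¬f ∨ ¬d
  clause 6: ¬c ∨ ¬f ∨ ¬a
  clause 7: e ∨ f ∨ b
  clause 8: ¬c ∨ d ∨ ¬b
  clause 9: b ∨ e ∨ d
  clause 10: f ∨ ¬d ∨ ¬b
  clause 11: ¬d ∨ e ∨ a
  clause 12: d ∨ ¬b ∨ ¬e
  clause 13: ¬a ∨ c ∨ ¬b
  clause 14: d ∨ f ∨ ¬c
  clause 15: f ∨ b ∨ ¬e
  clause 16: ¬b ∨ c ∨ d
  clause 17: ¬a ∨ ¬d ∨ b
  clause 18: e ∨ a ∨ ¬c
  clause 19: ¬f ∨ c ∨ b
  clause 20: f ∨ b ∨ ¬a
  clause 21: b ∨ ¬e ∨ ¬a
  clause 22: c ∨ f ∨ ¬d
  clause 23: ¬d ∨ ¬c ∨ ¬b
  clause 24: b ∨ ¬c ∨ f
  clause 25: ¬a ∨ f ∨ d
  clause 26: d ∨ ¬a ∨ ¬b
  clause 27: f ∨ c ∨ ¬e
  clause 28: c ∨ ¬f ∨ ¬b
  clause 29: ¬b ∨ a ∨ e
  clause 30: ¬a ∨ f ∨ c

Try f = True.
Try c = True.
From the singleton clause (¬d), d = False.
From the singleton clause (¬a), a = False.
From the singleton clause (¬b), b = False.
From the singleton clause (e), e = True.
This assignment satisfies each clause.

a=False; b=False; c=True; d=False; e=True; f=True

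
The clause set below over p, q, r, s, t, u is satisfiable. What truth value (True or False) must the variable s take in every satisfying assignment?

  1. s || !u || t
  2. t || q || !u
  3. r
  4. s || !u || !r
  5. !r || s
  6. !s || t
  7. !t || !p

True

Suppose s = false.
(r) alone gives r = true.
Now (!r) is unsatisfied and unit — conflict.
So every satisfying assignment has s = True.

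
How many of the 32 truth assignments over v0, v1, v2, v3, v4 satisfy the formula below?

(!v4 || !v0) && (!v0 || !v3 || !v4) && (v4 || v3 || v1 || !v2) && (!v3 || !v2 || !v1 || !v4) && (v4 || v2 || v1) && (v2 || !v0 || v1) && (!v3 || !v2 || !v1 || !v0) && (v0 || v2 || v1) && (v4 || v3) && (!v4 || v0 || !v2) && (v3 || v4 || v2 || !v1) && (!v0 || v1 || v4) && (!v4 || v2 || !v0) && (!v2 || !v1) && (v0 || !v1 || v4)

4

There are 2^5 = 32 truth assignments over (v0, v1, v2, v3, v4).
Split on v3. With v3 = true, the clauses containing v3 are satisfied and !v3 drops from the rest; 3 of the 2^4 = 16 assignments to the other variables satisfy what remains.
With v3 = false, by the same count on the reduced clause set, 1 assignment works.
(One model: v0=F, v1=F, v2=T, v3=T, v4=F.)
Total: 3 + 1 = 4.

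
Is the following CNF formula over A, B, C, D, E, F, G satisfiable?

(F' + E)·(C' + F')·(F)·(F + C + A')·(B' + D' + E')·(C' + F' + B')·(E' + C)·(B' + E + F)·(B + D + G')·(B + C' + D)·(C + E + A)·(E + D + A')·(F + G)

Unit clause (F) forces F = 1.
Unit clause (E) forces E = 1.
Unit clause (C') forces C = 0.
That conflicts with the unit clause (C).
No assignment satisfies every clause.

Unsatisfiable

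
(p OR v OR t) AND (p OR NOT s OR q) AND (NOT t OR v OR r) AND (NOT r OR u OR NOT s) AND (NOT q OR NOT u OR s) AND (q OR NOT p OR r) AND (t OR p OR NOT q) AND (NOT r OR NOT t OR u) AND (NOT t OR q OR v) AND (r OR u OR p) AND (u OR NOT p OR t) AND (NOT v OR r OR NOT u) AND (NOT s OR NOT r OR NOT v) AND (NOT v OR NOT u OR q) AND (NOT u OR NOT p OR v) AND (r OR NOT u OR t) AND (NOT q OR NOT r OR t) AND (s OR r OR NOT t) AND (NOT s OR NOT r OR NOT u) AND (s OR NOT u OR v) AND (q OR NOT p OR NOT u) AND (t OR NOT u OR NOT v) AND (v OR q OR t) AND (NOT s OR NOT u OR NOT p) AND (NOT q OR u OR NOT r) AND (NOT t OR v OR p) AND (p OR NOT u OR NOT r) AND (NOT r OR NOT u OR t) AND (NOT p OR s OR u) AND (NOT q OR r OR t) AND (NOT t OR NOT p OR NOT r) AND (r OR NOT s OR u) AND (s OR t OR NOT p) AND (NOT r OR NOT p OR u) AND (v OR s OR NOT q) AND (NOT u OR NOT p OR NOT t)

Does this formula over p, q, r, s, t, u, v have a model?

Yes, satisfiable

Try p = false.
Try v = true.
Try s = false.
Try q = false.
Unit clause (NOT u) forces u = false.
Unit clause (r) forces r = true.
Unit clause (NOT t) forces t = false.
Every clause now holds.
A satisfying assignment: p: false; q: false; r: true; s: false; t: false; u: false; v: true.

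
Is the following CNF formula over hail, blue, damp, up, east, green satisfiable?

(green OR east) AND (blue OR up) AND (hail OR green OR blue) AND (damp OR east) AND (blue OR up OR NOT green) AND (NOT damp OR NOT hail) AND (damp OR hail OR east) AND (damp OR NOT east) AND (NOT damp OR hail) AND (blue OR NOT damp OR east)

No, unsatisfiable

Try green = true.
Try blue = true.
Try damp = true.
(NOT hail) alone gives hail = false.
Now (hail) is unsatisfied and unit — conflict.
Backtrack on damp: now try damp = false.
(east) alone gives east = true.
Now (NOT east) is unsatisfied and unit — conflict.
Either choice for damp ends in contradiction.
Backtrack on blue: now try blue = false.
(up) alone gives up = true.
Try damp = true.
(NOT hail) alone gives hail = false.
Now (hail) is unsatisfied and unit — conflict.
Backtrack on damp: now try damp = false.
(east) alone gives east = true.
Now (NOT east) is unsatisfied and unit — conflict.
Either choice for damp ends in contradiction.
Either choice for blue ends in contradiction.
Backtrack on green: now try green = false.
(east) alone gives east = true.
(damp) alone gives damp = true.
(NOT hail) alone gives hail = false.
Now (hail) is unsatisfied and unit — conflict.
Either choice for green ends in contradiction.
No assignment satisfies every clause.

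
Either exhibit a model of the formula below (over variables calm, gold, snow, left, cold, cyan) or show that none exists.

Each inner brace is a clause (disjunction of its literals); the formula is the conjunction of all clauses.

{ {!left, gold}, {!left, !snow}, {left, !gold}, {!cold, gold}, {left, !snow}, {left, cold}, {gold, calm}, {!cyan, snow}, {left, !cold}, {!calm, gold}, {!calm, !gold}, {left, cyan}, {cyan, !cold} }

Case left = true:
Unit clause (gold) forces gold = true.
Unit clause (!snow) forces snow = false.
Unit clause (!cyan) forces cyan = false.
Unit clause (!calm) forces calm = false.
Unit clause (!cold) forces cold = false.
All clauses are satisfied.

calm=false, gold=true, snow=false, left=true, cold=false, cyan=false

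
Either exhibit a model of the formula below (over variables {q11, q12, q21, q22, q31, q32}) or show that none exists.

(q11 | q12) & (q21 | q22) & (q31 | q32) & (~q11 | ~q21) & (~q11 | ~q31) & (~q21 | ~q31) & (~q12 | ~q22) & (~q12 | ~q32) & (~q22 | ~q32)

UNSATISFIABLE

Branch on q11: set q11 = 1.
The clause (~q21) is unit, so q21 = 0.
The clause (q22) is unit, so q22 = 1.
The clause (~q31) is unit, so q31 = 0.
The clause (q32) is unit, so q32 = 1.
But (~q32) is also a unit clause — contradiction.
That branch fails; take q11 = 0 instead.
The clause (q12) is unit, so q12 = 1.
The clause (~q22) is unit, so q22 = 0.
The clause (q21) is unit, so q21 = 1.
The clause (~q31) is unit, so q31 = 0.
The clause (q32) is unit, so q32 = 1.
But (~q32) is also a unit clause — contradiction.
Neither q11 = 1 nor q11 = 0 works.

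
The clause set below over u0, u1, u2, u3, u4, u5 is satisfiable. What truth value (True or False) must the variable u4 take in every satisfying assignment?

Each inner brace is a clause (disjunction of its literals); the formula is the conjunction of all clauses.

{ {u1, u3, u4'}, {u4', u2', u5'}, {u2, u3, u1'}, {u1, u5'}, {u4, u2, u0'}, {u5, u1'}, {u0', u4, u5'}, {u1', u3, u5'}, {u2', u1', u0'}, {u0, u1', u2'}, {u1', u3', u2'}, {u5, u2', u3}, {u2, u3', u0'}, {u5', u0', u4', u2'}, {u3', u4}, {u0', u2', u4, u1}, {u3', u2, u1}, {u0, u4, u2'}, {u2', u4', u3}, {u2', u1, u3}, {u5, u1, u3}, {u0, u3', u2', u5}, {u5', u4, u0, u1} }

True

Suppose u4 = 0.
(u3') alone gives u3 = 0.
Branch on u2: set u2 = 1.
(u5) alone gives u5 = 1.
(u1) alone gives u1 = 1.
But (u1') is also a unit clause — contradiction.
That branch fails; take u2 = 0 instead.
(u1') alone gives u1 = 0.
(u5') alone gives u5 = 0.
But (u5) is also a unit clause — contradiction.
Neither u2 = 1 nor u2 = 0 works.
So every satisfying assignment has u4 = True.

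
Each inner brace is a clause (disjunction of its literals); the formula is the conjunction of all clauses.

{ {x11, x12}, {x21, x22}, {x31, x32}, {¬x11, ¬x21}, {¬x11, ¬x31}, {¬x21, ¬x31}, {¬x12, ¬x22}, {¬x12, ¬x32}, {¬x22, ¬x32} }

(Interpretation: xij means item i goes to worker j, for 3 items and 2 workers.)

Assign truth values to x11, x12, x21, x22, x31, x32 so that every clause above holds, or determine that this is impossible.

UNSATISFIABLE

Branch on x11: set x11 = True.
(¬x21) alone gives x21 = False.
(x22) alone gives x22 = True.
(¬x31) alone gives x31 = False.
(x32) alone gives x32 = True.
But (¬x32) is also a unit clause — contradiction.
That branch fails; take x11 = False instead.
(x12) alone gives x12 = True.
(¬x22) alone gives x22 = False.
(x21) alone gives x21 = True.
(¬x31) alone gives x31 = False.
(x32) alone gives x32 = True.
But (¬x32) is also a unit clause — contradiction.
Neither x11 = True nor x11 = False works.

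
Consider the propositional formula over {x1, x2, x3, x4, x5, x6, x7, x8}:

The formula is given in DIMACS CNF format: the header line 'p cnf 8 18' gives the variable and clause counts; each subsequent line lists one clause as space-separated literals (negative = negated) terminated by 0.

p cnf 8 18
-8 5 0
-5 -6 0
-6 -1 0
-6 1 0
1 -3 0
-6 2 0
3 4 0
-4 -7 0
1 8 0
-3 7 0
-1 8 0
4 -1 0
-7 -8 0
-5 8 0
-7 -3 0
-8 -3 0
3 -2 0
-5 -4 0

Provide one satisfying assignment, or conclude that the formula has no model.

Suppose x8 = False.
From the singleton clause (x1), x1 = True.
That conflicts with the unit clause (¬x1).
Backtrack on x8: now try x8 = True.
From the singleton clause (x5), x5 = True.
From the singleton clause (¬x6), x6 = False.
From the singleton clause (¬x7), x7 = False.
From the singleton clause (¬x3), x3 = False.
From the singleton clause (x4), x4 = True.
That conflicts with the unit clause (¬x4).
Either choice for x8 ends in contradiction.

UNSATISFIABLE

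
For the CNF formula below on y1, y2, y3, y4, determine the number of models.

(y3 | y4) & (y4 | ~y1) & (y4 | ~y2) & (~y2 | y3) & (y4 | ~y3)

There are 2^4 = 16 truth assignments over (y1, y2, y3, y4).
Split on y3. With y3 = 1, the clauses containing y3 are satisfied and ~y3 drops from the rest; 4 of the 2^3 = 8 assignments to the other variables satisfy what remains.
With y3 = 0, by the same count on the reduced clause set, 2 assignments work.
(One model: y1=F, y2=F, y3=F, y4=T.)
Total: 4 + 2 = 6.

6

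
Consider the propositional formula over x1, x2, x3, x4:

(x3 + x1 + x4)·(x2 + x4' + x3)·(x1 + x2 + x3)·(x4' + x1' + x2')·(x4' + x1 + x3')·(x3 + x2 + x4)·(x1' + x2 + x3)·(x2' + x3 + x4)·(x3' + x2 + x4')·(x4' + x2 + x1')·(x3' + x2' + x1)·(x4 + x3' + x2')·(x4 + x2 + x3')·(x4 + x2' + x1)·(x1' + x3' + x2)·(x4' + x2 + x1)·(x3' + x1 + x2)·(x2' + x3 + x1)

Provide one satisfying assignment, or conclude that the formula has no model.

UNSATISFIABLE

Branch on x3: set x3 = 1.
Branch on x4: set x4 = 0.
Unit clause (x2') forces x2 = 0.
That conflicts with the unit clause (x2).
Undo x4 and try x4 = 1.
Unit clause (x1) forces x1 = 1.
Unit clause (x2') forces x2 = 0.
That conflicts with the unit clause (x2).
Either choice for x4 ends in contradiction.
Undo x3 and try x3 = 0.
Branch on x1: set x1 = 1.
Unit clause (x2) forces x2 = 1.
Unit clause (x4') forces x4 = 0.
That conflicts with the unit clause (x4).
Undo x1 and try x1 = 0.
Unit clause (x4) forces x4 = 1.
Unit clause (x2) forces x2 = 1.
That conflicts with the unit clause (x2').
Either choice for x1 ends in contradiction.
Either choice for x3 ends in contradiction.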